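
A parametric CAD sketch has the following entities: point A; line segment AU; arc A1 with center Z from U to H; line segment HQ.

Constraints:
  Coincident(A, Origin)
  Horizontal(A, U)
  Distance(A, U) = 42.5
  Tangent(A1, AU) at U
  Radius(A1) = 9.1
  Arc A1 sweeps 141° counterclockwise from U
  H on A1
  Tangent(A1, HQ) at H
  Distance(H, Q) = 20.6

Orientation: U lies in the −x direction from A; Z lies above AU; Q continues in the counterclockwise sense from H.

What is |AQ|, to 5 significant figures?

60.290

A is at the origin; A and U share the same y with |AU| = 42.5 and U on the −x side, so U = (-42.500, 0.0000). A1 meets AU tangentially, so ZU is at right angles to AU, so Z = U + (0, 9.1) = (-42.500, 9.1000). On A1, U sits at bearing -90° from Z; a 141° counterclockwise sweep puts H at bearing 51°, so H = Z + 9.1·(cos 51°, sin 51°) = (-36.773, 16.172). A1 meets HQ tangentially, so ZH is at right angles to HQ, so HQ runs along (−sin 51°, cos 51°); with |HQ| = 20.6, Q = (-52.782, 29.136). Then |AQ| = |Q − A| = 60.290.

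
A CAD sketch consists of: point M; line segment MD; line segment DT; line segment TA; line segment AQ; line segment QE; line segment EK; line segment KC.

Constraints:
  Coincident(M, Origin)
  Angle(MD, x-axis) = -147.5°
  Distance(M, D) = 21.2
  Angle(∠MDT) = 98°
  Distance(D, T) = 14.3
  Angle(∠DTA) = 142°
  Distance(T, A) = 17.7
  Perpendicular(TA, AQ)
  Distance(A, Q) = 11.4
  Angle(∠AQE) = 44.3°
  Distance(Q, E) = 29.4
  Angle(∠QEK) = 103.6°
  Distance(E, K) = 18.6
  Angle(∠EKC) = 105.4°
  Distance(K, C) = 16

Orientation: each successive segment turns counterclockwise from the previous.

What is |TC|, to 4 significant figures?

30.55

M is at the origin; MD runs at -147.5° with length 21.2, so D = (-17.88, -11.39). ∠MDT = 98.0° gives DT at -65.50° from the x-axis; with |DT| = 14.3, T = (-11.95, -24.40). ∠DTA = 142.0° gives TA at -27.50° from the x-axis; with |TA| = 17.7, A = (3.750, -32.58). TA ⟂ AQ, so AQ runs at 62.50°; with |AQ| = 11.4, Q = (9.014, -22.46). ∠AQE = 44.3° gives QE at -161.8° from the x-axis; with |QE| = 29.4, E = (-18.91, -31.65). ∠QEK = 103.6° gives EK at -85.40° from the x-axis; with |EK| = 18.6, K = (-17.42, -50.19). ∠EKC = 105.4° gives KC at -10.80° from the x-axis; with |KC| = 16.0, C = (-1.707, -53.19). Then |TC| = |C − T| = 30.55.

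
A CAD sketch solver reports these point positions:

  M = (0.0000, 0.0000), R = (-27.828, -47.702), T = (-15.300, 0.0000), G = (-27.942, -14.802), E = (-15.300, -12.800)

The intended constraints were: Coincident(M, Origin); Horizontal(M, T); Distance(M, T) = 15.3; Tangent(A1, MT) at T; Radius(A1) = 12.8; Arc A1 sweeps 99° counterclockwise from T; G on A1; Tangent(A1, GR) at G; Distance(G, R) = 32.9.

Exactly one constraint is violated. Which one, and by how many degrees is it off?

Tangent(A1, GR) at G — off by 8.80°.

M = (0.00, 0.00) ✓; M.y = 0.00, T.y = 0.00 ✓; |MT| = 15.30 ✓; ∠(ET, TM) = 90.00° ✓; |ET| = 12.80 ✓; bearing(E→G) − bearing(E→T) = 99.00° ✓; |EG| = 12.80 ✓; ∠(EG, GR) = 98.80° ✗; |GR| = 32.90 ✓.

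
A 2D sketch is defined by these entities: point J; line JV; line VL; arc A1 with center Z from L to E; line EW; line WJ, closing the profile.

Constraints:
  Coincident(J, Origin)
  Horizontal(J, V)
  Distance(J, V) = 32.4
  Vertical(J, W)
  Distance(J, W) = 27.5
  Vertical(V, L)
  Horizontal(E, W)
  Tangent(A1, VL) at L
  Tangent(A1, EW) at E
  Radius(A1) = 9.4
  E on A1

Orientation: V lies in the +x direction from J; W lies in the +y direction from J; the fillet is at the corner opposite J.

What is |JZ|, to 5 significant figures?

29.268

J is at the origin; JV is horizontal with |JV| = 32.4 and V on the +x side, so V = (32.400, 0.0000). J and W share the same x with |JW| = 27.5 and W on the +y side, so W = (0.0000, 27.500). The virtual corner opposite J is at (32.400, 27.500). A1 meets VL tangentially, so ZL is at right angles to VL and since A1 is tangent to EW there, ZE ⟂ EW, with radius 9.4, so the center Z sits 9.4 in from both sides at Z = (23.000, 18.100). Then |JZ| = |Z − J| = 29.268.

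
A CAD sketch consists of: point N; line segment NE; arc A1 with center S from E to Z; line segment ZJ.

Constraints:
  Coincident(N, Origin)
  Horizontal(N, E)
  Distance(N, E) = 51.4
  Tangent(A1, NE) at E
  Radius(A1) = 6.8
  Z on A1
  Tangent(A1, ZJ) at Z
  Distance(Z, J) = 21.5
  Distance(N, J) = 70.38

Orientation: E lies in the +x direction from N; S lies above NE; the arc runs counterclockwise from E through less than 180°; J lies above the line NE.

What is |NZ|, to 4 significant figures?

57.77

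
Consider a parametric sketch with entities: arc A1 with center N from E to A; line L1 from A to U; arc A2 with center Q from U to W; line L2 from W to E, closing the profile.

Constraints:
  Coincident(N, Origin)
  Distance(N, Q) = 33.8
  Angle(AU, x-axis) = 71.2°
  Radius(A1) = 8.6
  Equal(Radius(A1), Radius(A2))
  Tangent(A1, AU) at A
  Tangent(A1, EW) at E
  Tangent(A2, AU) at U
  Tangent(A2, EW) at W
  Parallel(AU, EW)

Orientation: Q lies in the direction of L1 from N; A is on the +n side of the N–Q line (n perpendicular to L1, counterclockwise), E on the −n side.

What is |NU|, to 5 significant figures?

34.877

The slot axis is L1's direction at 71.2°, so u = (cos 71.2°, sin 71.2°) = (0.32227, 0.94665) and n = (−sin 71.2°, cos 71.2°) = (-0.94665, 0.32227). N is at the origin and Q lies 33.8 along u from N, so Q = 33.8·u = (10.893, 31.997). Tangency of A1 to both parallel lines with radius 8.6 puts A and E at N ± 8.6·n: A = (-8.1412, 2.7715), E = (8.1412, -2.7715). Equal radii place U and W the same way about Q: U = Q + 8.6·n = (2.7514, 34.768), W = Q − 8.6·n = (19.034, 29.225). Then |NU| = |U − N| = 34.877.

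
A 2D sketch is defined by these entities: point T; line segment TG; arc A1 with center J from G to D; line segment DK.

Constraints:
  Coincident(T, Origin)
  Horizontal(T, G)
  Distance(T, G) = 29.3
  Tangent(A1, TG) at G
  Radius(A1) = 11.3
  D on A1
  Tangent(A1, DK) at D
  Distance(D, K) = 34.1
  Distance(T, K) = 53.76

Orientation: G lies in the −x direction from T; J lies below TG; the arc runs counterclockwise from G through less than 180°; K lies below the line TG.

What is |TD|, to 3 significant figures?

42.7

Checks: |TG| = 29.30 ✓; |JD| = 11.30 ✓; ∠(JD, DK) = 90.00° ✓; |DK| = 34.10 ✓; |TK| = 53.76 ✓.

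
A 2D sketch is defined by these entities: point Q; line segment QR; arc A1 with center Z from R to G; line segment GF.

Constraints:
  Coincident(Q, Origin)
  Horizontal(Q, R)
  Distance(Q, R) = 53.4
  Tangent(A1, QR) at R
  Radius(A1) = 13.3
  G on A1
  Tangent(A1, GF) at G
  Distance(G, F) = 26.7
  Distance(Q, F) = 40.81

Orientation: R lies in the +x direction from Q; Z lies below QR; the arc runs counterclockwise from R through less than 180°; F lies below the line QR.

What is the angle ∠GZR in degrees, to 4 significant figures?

59.17°

Checks: |ZG| = 13.30 ✓; ∠(ZG, GF) = 90.00° ✓; |GF| = 26.70 ✓; |QF| = 40.81 ✓.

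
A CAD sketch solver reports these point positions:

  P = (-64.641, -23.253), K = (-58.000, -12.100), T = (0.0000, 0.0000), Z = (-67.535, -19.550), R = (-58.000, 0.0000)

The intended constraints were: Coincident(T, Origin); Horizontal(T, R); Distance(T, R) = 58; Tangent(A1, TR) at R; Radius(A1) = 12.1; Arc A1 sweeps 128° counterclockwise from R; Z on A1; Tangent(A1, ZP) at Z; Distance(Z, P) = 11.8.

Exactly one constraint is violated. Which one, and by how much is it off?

Distance(Z, P) = 11.8 — off by 7.10.

T = (0.00, 0.00) ✓; T.y = 0.00, R.y = 0.00 ✓; |TR| = 58.00 ✓; ∠(KR, RT) = 90.00° ✓; |KR| = 12.10 ✓; bearing(K→Z) − bearing(K→R) = 128.0° ✓; |KZ| = 12.10 ✓; ∠(KZ, ZP) = 89.99° ✓; |ZP| = 4.700 ✗.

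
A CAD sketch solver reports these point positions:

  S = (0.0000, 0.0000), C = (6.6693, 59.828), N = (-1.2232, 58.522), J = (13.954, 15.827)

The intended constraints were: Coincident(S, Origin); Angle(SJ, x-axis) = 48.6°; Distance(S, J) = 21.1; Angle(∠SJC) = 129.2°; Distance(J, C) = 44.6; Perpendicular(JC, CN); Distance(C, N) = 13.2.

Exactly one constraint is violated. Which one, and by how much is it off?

Distance(C, N) = 13.2 — off by 5.20.

S = (0.00, 0.00) ✓; SJ at 48.60° ✓; |SJ| = 21.10 ✓; ∠SJC = 129.2° ✓; |JC| = 44.60 ✓; ∠(JC, CN) = 90.00° ✓; |CN| = 8.000 ✗.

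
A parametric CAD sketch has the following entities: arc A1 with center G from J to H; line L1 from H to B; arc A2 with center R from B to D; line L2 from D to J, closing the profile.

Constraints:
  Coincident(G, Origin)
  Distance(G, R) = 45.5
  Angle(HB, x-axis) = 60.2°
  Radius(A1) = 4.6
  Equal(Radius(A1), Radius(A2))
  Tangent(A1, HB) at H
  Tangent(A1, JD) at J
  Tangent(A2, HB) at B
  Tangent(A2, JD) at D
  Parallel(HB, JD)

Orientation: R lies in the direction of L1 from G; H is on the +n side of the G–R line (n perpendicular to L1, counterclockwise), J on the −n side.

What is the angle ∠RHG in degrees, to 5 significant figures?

84.227°

The slot axis is L1's direction at 60.2°, so u = (cos 60.2°, sin 60.2°) = (0.49697, 0.86777) and n = (−sin 60.2°, cos 60.2°) = (-0.86777, 0.49697). G is at the origin and R lies 45.5 along u from G, so R = 45.5·u = (22.612, 39.483). Tangency of A1 to both parallel lines with radius 4.6 puts H and J at G ± 4.6·n: H = (-3.9917, 2.2861), J = (3.9917, -2.2861). Then cos ∠RHG = HR·HG / (|HR||HG|), giving 84.227°.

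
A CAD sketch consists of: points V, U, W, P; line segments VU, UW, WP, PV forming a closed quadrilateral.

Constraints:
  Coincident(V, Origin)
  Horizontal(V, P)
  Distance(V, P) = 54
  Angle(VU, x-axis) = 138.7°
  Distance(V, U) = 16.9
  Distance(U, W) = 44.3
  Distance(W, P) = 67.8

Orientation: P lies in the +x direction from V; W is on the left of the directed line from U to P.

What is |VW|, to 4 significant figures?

50.82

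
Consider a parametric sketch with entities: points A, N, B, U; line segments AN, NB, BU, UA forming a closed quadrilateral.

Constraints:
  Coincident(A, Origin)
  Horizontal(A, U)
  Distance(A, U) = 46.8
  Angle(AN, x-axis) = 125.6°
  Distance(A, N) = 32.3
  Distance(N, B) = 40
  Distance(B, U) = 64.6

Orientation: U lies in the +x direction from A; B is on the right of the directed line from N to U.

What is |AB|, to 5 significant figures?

21.298

A is at the origin; AU is horizontal with |AU| = 46.8 and U in +x, so U = (46.8, 0). AN runs at 125.6° with |AN| = 32.3, so N = (-18.803, 26.263). B is determined by |NB| = 40.0 and |BU| = 64.6 together: it lies at the intersection of circle(N, 40.0) and circle(U, 64.6). With |NU| = 70.664, the foot of the radical line on NU is 17.125 from N and the perpendicular offset is √(40.0² − 17.125²) = 36.149. Taking the right-of-NU solution: B = (-16.339, -13.661).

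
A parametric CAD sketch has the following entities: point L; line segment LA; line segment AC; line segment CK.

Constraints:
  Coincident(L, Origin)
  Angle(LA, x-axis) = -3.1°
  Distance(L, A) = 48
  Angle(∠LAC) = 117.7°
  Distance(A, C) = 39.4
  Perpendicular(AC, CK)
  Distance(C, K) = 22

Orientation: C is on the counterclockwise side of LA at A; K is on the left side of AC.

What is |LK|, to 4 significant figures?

65.03

∠LAC = 117.7°, so AC runs at -3.1° + (180° − 117.7°) = 59.20° from the x-axis; with |AC| = 39.4, C = A + 39.4·(cos 59.20°, sin 59.20°) = (68.10, 31.25). AC is perpendicular to CK; with |CK| = 22.0 on the left of AC, K = C + 22.0·(-0.8590, 0.5120) = (49.21, 42.51). Then |LK| = |K − L| = 65.03.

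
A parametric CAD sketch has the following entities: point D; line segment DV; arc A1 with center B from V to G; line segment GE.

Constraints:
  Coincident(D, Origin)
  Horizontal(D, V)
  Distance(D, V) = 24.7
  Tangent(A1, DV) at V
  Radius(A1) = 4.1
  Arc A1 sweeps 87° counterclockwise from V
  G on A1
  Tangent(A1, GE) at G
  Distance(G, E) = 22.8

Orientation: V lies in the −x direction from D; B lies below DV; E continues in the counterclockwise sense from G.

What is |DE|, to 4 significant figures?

40.12

D is at the origin; D and V share the same y with |DV| = 24.7 and V on the −x side, so V = (-24.70, 0.000). Tangency of A1 to DV means the radius BV is perpendicular to DV, so B = V + (0, -4.1) = (-24.70, -4.100). On A1, V sits at bearing 90° from B; an 87° counterclockwise sweep puts G at bearing 177°, so G = B + 4.1·(cos 177°, sin 177°) = (-28.79, -3.885). Tangency of A1 to GE means the radius BG is perpendicular to GE, so GE runs along (−sin 177°, cos 177°); with |GE| = 22.8, E = (-29.99, -26.65). Then |DE| = |E − D| = 40.12.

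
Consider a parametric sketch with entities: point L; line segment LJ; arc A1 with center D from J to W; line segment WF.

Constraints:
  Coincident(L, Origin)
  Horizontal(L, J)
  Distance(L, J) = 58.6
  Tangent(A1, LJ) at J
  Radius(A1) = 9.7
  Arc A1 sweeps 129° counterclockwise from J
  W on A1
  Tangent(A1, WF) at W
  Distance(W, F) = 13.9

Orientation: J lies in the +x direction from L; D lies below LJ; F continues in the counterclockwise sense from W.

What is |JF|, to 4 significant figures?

26.63

L is at the origin; LJ is horizontal with |LJ| = 58.6 and J on the +x side, so J = (58.60, 0.000). The tangent condition forces DJ to be normal to LJ, so D = J + (0, -9.7) = (58.60, -9.700). On A1, J sits at bearing 90° from D; a 129° counterclockwise sweep puts W at bearing 219°, so W = D + 9.7·(cos 219°, sin 219°) = (51.06, -15.80). Tangency of A1 to WF means the radius DW is perpendicular to WF, so WF runs along (−sin 219°, cos 219°); with |WF| = 13.9, F = (59.81, -26.61). Then |JF| = |F − J| = 26.63.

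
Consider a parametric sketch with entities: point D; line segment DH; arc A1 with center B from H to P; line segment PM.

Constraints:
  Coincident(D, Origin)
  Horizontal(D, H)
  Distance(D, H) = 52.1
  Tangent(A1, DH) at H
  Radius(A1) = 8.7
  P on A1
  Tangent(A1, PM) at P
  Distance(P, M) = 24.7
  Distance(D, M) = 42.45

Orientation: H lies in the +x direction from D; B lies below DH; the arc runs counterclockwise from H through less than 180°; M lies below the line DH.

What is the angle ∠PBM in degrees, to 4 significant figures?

70.60°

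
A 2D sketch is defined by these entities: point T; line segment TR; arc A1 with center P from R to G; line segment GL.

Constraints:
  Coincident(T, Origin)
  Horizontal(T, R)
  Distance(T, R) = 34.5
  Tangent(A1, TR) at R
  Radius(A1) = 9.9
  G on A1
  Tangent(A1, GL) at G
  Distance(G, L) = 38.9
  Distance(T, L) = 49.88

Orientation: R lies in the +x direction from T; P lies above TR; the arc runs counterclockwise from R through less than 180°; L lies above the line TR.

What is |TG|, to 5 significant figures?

45.198

Checks: |PG| = 9.900 ✓; ∠(PG, GL) = 90.00° ✓; |GL| = 38.90 ✓; |TL| = 49.88 ✓.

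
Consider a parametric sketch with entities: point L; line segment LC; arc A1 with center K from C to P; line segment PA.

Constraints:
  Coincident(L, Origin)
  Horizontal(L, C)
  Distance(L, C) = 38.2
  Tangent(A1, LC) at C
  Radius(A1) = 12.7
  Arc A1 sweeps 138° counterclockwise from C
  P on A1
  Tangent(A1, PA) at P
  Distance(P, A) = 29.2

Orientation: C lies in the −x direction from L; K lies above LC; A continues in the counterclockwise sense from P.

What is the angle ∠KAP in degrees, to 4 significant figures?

23.51°

L is at the origin; LC is horizontal with |LC| = 38.2 and C on the −x side, so C = (-38.20, 0.000). The tangent condition forces KC to be normal to LC, so K = C + (0, 12.7) = (-38.20, 12.70). On A1, C sits at bearing -90° from K; a 138° counterclockwise sweep puts P at bearing 48°, so P = K + 12.7·(cos 48°, sin 48°) = (-29.70, 22.14). Since A1 is tangent to PA there, KP ⟂ PA, so PA runs along (−sin 48°, cos 48°); with |PA| = 29.2, A = (-51.40, 41.68). Then cos ∠KAP = AK·AP / (|AK||AP|), giving 23.51°.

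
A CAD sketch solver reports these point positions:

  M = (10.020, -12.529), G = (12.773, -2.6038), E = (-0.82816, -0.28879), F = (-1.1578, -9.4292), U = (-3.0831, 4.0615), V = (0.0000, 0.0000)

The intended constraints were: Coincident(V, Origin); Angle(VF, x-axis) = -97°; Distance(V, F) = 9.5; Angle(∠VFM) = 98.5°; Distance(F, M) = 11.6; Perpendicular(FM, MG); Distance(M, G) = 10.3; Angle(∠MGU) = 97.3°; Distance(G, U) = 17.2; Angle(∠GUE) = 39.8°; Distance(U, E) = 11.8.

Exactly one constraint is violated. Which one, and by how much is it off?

Distance(U, E) = 11.8 — off by 6.90.

V = (0.00, 0.00) ✓; VF at -97.00° ✓; |VF| = 9.500 ✓; ∠VFM = 98.50° ✓; |FM| = 11.60 ✓; ∠(FM, MG) = 90.00° ✓; |MG| = 10.30 ✓; ∠MGU = 97.30° ✓; |GU| = 17.20 ✓; ∠GUE = 39.80° ✓; |UE| = 4.900 ✗.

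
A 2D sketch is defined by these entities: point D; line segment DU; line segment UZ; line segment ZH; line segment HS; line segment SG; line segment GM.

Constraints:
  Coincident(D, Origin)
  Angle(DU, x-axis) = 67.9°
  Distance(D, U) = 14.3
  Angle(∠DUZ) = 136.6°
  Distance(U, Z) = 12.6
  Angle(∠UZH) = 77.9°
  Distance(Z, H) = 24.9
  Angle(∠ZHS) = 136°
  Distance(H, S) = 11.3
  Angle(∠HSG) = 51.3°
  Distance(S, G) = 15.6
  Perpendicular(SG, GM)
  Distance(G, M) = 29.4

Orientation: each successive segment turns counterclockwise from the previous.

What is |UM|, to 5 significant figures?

33.566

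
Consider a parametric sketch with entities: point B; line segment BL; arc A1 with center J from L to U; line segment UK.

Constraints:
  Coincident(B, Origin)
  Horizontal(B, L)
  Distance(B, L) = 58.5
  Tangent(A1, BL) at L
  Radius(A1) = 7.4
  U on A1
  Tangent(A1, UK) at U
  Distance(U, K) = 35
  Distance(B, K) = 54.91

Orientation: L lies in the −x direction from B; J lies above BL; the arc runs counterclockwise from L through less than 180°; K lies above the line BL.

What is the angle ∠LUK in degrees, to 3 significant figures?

145°

B is at the origin; B and L share the same y with |BL| = 58.5 and L on the −x side, so L = (-58.5, 0.00). Since A1 is tangent to BL there, JL ⟂ BL, so J = L + (0, 7.4) = (-58.5, 7.40). Since JU ⟂ UK (tangency), |JK| = √(7.4² + 35.0²) = 35.8 regardless of where U sits on A1. So K lies on both circle(B, 54.91) and circle(J, 35.8); the above-BL intersection is K = (-39.8, 37.9). U is the foot of the tangent from K: U = (-51.5, 4.91).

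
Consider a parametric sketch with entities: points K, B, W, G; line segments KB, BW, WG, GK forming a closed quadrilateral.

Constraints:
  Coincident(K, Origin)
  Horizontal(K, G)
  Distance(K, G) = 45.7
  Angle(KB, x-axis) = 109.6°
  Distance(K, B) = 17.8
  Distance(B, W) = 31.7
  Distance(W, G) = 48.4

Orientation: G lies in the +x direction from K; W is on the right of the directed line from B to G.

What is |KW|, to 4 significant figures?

14.46

Checks: |BW| = 31.70 ✓; |WG| = 48.40 ✓.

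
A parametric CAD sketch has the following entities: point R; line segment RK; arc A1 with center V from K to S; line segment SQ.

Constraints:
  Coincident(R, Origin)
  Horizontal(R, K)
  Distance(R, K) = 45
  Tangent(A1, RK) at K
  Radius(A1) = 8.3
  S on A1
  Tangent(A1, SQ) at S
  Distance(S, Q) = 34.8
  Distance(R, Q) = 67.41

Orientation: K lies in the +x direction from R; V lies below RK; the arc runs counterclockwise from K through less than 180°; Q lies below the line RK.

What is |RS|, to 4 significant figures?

39.19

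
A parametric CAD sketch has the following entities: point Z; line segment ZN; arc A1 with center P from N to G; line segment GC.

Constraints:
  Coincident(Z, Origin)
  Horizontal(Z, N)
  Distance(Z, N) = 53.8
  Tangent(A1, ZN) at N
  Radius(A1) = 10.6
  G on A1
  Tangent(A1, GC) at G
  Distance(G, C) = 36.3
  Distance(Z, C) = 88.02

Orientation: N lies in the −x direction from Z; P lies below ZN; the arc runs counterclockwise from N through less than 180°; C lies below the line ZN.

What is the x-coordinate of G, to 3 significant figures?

-63.4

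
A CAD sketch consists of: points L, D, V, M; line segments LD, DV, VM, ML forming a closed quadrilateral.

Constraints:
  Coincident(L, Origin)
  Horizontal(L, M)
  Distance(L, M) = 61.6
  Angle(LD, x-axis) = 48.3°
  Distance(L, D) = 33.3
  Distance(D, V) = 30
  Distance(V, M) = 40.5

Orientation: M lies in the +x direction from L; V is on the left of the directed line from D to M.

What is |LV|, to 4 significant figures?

62.21

Checks: |DV| = 30.00 ✓; |VM| = 40.50 ✓.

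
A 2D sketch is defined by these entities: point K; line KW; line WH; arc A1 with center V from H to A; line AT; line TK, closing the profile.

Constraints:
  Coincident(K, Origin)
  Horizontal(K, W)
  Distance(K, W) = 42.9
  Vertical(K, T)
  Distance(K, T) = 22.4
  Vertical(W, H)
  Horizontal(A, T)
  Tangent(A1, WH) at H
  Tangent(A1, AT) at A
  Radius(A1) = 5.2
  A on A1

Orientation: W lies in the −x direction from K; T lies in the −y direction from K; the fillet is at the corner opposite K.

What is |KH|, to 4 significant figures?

46.22

K is at the origin; K and W share the same y with |KW| = 42.9 and W on the −x side, so W = (-42.90, 0.000). K and T share the same x with |KT| = 22.4 and T on the −y side, so T = (0.000, -22.40). The virtual corner opposite K is at (-42.90, -22.40). Since A1 is tangent to WH there, VH ⟂ WH and since A1 is tangent to AT there, VA ⟂ AT, with radius 5.2, so the center V sits 5.2 in from both sides at V = (-37.70, -17.20). That places the tangent points at H = (-42.90, -17.20) on WH and A = (-37.70, -22.40) on AT. Then |KH| = |H − K| = 46.22.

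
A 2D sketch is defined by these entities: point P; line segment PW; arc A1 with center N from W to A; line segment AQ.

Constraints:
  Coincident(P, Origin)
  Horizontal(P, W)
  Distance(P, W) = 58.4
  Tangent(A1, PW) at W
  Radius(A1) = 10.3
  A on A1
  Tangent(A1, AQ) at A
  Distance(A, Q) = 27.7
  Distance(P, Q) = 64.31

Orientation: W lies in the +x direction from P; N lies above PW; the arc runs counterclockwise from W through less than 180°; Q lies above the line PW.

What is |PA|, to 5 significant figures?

68.803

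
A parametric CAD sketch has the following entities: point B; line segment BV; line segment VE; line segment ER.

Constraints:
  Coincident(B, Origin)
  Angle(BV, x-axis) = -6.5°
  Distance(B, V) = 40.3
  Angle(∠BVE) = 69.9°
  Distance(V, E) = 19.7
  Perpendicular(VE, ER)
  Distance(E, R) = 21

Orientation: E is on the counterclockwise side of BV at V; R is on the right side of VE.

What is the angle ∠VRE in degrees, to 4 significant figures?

43.17°

B is at the origin; BV runs at -6.5° with length 40.3, so V = 40.3·(cos -6.5°, sin -6.5°) = (40.04, -4.562). ∠BVE = 69.9°, so VE runs at -6.5° + (180° − 69.9°) = 103.6° from the x-axis; with |VE| = 19.7, E = V + 19.7·(cos 103.6°, sin 103.6°) = (35.41, 14.59). The perpendicularity gives ER at right angles to VE; with |ER| = 21.0 on the right of VE, R = E + 21.0·(0.9720, 0.2351) = (55.82, 19.52). Then cos ∠VRE = RV·RE / (|RV||RE|), giving 43.17°.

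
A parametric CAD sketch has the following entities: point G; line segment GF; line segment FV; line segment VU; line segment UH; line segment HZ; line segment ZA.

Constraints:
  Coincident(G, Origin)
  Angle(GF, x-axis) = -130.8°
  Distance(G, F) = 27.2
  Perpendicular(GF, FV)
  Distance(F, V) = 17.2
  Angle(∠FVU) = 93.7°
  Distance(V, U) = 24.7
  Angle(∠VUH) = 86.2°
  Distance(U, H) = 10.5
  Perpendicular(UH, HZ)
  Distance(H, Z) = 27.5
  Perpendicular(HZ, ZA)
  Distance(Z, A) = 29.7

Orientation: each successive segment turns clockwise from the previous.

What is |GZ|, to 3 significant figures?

31.2

G is at the origin; GF runs at -130.8° with length 27.2, so F = (-17.8, -20.6). GF ⟂ FV, so FV runs at 139°; with |FV| = 17.2, V = (-30.8, -9.35). ∠FVU = 93.7° gives VU at 52.9° from the x-axis; with |VU| = 24.7, U = (-15.9, 10.3). ∠VUH = 86.2° gives UH at -40.9° from the x-axis; with |UH| = 10.5, H = (-7.96, 3.47). UH is perpendicular to HZ, so HZ runs at -131°; with |HZ| = 27.5, Z = (-26.0, -17.3). Then |GZ| = |Z − G| = 31.2.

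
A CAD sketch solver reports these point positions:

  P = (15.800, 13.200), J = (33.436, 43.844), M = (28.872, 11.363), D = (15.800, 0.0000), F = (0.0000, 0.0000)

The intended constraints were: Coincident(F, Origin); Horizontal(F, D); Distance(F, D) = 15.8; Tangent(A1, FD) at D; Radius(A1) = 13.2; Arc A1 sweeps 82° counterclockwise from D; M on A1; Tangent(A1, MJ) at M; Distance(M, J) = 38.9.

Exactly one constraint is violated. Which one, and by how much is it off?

Distance(M, J) = 38.9 — off by 6.10.

F = (0.00, 0.00) ✓; F.y = 0.00, D.y = 0.00 ✓; |FD| = 15.80 ✓; ∠(PD, DF) = 90.00° ✓; |PD| = 13.20 ✓; bearing(P→M) − bearing(P→D) = 82.00° ✓; |PM| = 13.20 ✓; ∠(PM, MJ) = 90.00° ✓; |MJ| = 32.80 ✗.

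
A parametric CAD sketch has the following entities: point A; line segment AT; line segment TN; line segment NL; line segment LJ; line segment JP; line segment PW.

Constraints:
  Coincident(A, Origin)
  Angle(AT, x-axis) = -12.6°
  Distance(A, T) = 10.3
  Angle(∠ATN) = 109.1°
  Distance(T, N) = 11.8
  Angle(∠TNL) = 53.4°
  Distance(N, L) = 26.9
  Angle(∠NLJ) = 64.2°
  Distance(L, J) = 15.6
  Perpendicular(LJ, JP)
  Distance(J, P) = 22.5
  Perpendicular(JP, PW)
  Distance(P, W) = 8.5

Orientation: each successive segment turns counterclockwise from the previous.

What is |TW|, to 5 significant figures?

13.336

A is at the origin; AT runs at -12.6° with length 10.3, so T = (10.052, -2.2469). ∠ATN = 109.1° gives TN at 58.300° from the x-axis; with |TN| = 11.8, N = (16.253, 7.7927). ∠TNL = 53.4° gives NL at -175.10° from the x-axis; with |NL| = 26.9, L = (-10.549, 5.4950). ∠NLJ = 64.2° gives LJ at -59.300° from the x-axis; with |LJ| = 15.6, J = (-2.5847, -7.9187). LJ is perpendicular to JP, so JP runs at 30.700°; with |JP| = 22.5, P = (16.762, 3.5685). The perpendicularity gives PW at right angles to JP, so PW runs at 120.70°; with |PW| = 8.5, W = (12.422, 10.877). Then |TW| = |W − T| = 13.336.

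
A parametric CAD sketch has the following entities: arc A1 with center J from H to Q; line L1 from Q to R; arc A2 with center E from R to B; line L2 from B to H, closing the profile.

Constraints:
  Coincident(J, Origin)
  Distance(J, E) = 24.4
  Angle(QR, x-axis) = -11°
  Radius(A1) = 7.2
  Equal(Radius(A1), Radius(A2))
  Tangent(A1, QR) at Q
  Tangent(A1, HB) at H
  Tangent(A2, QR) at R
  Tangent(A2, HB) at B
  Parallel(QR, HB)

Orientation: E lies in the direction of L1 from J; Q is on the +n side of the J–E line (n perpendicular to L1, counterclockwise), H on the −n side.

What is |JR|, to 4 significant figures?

25.44

The slot axis is L1's direction at -11.0°, so u = (cos -11.0°, sin -11.0°) = (0.9816, -0.1908) and n = (−sin -11.0°, cos -11.0°) = (0.1908, 0.9816). J is at the origin and E lies 24.4 along u from J, so E = 24.4·u = (23.95, -4.656). Tangency of A1 to both parallel lines with radius 7.2 puts Q and H at J ± 7.2·n: Q = (1.374, 7.068), H = (-1.374, -7.068). Equal radii place R and B the same way about E: R = E + 7.2·n = (25.33, 2.412), B = E − 7.2·n = (22.58, -11.72). Then |JR| = |R − J| = 25.44.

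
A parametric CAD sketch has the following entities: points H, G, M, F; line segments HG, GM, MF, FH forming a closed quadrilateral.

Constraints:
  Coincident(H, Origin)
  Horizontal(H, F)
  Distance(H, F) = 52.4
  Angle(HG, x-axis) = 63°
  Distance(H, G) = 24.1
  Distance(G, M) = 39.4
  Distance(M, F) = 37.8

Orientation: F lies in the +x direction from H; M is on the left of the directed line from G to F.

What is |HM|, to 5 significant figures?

60.050

H is at the origin; H and F share the same y with |HF| = 52.4 and F in +x, so F = (52.4, 0). HG runs at 63.0° with |HG| = 24.1, so G = (10.941, 21.473). M is determined by |GM| = 39.4 and |MF| = 37.8 together: it lies at the intersection of circle(G, 39.4) and circle(F, 37.8). With |GF| = 46.690, the foot of the radical line on GF is 24.668 from G and the perpendicular offset is √(39.4² − 24.668²) = 30.722. Taking the left-of-GF solution: M = (46.975, 37.409).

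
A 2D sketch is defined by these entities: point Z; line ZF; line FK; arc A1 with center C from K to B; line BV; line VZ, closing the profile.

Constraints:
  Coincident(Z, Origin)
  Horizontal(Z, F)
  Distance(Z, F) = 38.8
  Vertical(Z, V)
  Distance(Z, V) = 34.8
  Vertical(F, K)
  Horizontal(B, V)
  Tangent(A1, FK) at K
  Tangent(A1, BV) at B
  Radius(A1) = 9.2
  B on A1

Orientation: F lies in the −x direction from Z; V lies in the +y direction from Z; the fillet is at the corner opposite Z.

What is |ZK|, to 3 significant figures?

46.5

Z is at the origin; ZF is horizontal with |ZF| = 38.8 and F on the −x side, so F = (-38.8, 0.00). Z and V share the same x with |ZV| = 34.8 and V on the +y side, so V = (0.00, 34.8). The virtual corner opposite Z is at (-38.8, 34.8). The tangent condition forces CK to be normal to FK and since A1 is tangent to BV there, CB ⟂ BV, with radius 9.2, so the center C sits 9.2 in from both sides at C = (-29.6, 25.6). That places the tangent points at K = (-38.8, 25.6) on FK and B = (-29.6, 34.8) on BV. Then |ZK| = |K − Z| = 46.5.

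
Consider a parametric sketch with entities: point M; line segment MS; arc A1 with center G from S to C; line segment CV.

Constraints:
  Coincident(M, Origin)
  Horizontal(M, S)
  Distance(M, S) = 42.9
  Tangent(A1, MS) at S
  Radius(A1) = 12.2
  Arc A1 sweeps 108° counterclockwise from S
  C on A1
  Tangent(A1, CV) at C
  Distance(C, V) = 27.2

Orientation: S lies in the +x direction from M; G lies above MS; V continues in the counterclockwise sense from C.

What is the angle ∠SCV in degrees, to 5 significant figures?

126.00°

M is at the origin; M and S share the same y with |MS| = 42.9 and S on the +x side, so S = (42.900, 0.0000). Tangency of A1 to MS means the radius GS is perpendicular to MS, so G = S + (0, 12.2) = (42.900, 12.200). On A1, S sits at bearing -90° from G; a 108° counterclockwise sweep puts C at bearing 18°, so C = G + 12.2·(cos 18°, sin 18°) = (54.503, 15.970). The tangent condition forces GC to be normal to CV, so CV runs along (−sin 18°, cos 18°); with |CV| = 27.2, V = (46.098, 41.839). Then cos ∠SCV = CS·CV / (|CS||CV|), giving 126.00°.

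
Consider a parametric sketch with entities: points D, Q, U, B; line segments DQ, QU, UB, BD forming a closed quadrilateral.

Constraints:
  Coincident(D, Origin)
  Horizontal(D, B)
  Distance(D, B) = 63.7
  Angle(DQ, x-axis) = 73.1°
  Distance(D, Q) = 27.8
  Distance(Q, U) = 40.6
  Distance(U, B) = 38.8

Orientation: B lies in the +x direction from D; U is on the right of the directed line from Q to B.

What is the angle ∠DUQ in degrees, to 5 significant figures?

43.110°

D is at the origin; DB is horizontal with |DB| = 63.7 and B in +x, so B = (63.7, 0). DQ runs at 73.1° with |DQ| = 27.8, so Q = (8.0815, 26.599). U is determined by |QU| = 40.6 and |UB| = 38.8 together: it lies at the intersection of circle(Q, 40.6) and circle(B, 38.8). With |QB| = 61.652, the foot of the radical line on QB is 31.985 from Q and the perpendicular offset is √(40.6² − 31.985²) = 25.006. Taking the right-of-QB solution: U = (26.148, -9.7596).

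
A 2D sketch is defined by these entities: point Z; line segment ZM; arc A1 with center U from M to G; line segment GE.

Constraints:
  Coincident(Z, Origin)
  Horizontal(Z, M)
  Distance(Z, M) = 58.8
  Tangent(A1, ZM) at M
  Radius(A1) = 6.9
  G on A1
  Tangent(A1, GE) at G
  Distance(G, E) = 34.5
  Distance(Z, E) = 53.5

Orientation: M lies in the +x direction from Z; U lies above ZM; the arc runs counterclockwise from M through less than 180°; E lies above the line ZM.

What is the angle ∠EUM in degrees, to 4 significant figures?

146.5°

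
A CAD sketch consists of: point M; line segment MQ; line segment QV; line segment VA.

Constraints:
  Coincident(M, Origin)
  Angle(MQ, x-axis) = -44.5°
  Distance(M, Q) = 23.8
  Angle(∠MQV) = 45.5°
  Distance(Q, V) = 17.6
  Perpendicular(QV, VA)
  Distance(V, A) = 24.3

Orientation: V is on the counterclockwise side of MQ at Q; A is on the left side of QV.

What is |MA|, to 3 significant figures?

7.38

M is at the origin; MQ runs at -44.5° with length 23.8, so Q = 23.8·(cos -44.5°, sin -44.5°) = (17.0, -16.7). ∠MQV = 45.5°, so QV runs at -44.5° + (180° − 45.5°) = 90.0° from the x-axis; with |QV| = 17.6, V = Q + 17.6·(cos 90.0°, sin 90.0°) = (17.0, 0.918). QV is perpendicular to VA; with |VA| = 24.3 on the left of QV, A = V + 24.3·(-1.00, 6.12e-17) = (-7.32, 0.918). Then |MA| = |A − M| = 7.38.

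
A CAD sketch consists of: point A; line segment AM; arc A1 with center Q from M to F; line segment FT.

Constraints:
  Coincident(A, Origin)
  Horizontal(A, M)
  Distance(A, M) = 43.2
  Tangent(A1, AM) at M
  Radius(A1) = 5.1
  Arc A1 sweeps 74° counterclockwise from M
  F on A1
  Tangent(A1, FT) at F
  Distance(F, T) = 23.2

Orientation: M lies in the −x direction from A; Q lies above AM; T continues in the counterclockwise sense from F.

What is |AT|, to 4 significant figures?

41.15

A is at the origin; AM is horizontal with |AM| = 43.2 and M on the −x side, so M = (-43.20, 0.000). A1 meets AM tangentially, so QM is at right angles to AM, so Q = M + (0, 5.1) = (-43.20, 5.100). On A1, M sits at bearing -90° from Q; a 74° counterclockwise sweep puts F at bearing -16°, so F = Q + 5.1·(cos -16°, sin -16°) = (-38.30, 3.694). Tangency of A1 to FT means the radius QF is perpendicular to FT, so FT runs along (−sin -16°, cos -16°); with |FT| = 23.2, T = (-31.90, 26.00). Then |AT| = |T − A| = 41.15.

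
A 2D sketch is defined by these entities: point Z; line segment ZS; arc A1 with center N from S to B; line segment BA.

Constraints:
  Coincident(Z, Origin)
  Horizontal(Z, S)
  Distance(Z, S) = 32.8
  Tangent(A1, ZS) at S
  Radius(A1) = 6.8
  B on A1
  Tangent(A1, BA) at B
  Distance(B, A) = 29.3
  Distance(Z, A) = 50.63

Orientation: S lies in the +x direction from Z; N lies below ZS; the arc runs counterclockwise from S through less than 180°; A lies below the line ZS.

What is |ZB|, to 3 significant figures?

27.7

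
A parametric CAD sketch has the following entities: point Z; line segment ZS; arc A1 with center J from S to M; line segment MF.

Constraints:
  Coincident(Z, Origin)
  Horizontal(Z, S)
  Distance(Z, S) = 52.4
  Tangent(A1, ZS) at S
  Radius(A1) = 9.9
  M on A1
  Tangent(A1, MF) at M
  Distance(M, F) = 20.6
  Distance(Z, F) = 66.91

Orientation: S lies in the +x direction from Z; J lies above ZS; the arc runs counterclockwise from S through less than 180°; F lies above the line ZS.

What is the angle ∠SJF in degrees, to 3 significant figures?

164°

Z is at the origin; ZS is horizontal with |ZS| = 52.4 and S on the +x side, so S = (52.4, 0.00). Since A1 is tangent to ZS there, JS ⟂ ZS, so J = S + (0, 9.9) = (52.4, 9.90). Since JM ⟂ MF (tangency), |JF| = √(9.9² + 20.6²) = 22.9 regardless of where M sits on A1. So F lies on both circle(Z, 66.91) and circle(J, 22.9); the above-ZS intersection is F = (58.9, 31.8). M is the foot of the tangent from F: M = (62.2, 11.5).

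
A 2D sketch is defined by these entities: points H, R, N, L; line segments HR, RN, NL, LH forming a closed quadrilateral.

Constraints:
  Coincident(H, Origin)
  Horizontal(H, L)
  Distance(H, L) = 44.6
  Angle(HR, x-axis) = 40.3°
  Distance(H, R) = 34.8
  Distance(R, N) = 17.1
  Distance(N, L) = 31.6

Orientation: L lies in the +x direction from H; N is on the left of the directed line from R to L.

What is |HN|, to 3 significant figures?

51.8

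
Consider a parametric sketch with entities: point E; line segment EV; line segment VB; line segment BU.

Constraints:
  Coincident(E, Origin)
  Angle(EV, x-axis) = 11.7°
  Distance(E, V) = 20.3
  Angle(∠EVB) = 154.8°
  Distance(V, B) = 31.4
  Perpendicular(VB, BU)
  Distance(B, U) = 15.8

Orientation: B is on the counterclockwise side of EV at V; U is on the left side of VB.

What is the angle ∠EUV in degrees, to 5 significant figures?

18.528°

E is at the origin; EV runs at 11.7° with length 20.3, so V = 20.3·(cos 11.7°, sin 11.7°) = (19.878, 4.1166). ∠EVB = 154.8°, so VB runs at 11.7° + (180° − 154.8°) = 36.900° from the x-axis; with |VB| = 31.4, B = V + 31.4·(cos 36.900°, sin 36.900°) = (44.988, 22.970). The perpendicularity gives BU at right angles to VB; with |BU| = 15.8 on the left of VB, U = B + 15.8·(-0.60042, 0.79968) = (35.502, 35.605). Then cos ∠EUV = UE·UV / (|UE||UV|), giving 18.528°.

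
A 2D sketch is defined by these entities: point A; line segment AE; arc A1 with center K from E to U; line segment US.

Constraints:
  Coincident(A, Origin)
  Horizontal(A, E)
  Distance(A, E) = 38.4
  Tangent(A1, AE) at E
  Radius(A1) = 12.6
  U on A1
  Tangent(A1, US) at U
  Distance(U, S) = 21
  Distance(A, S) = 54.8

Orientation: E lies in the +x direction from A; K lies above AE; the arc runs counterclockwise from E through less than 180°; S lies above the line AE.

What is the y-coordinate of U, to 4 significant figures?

18.17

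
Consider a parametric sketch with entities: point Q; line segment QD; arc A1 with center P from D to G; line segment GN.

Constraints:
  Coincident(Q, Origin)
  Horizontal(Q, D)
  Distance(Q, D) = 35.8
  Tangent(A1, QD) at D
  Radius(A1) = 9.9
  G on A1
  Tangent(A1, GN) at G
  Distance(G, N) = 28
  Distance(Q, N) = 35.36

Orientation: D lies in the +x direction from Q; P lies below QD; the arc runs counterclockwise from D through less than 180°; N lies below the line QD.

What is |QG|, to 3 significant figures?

27.4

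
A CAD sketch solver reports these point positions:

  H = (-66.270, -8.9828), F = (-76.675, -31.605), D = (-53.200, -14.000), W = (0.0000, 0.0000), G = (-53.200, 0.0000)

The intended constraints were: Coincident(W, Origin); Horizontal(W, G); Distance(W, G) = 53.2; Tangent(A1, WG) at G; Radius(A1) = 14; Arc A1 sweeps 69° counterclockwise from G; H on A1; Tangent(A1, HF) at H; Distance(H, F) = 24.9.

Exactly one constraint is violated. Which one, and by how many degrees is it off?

Tangent(A1, HF) at H — off by 3.70°.

W = (0.00, 0.00) ✓; W.y = 0.00, G.y = 0.00 ✓; |WG| = 53.20 ✓; ∠(DG, GW) = 90.00° ✓; |DG| = 14.00 ✓; bearing(D→H) − bearing(D→G) = 69.00° ✓; |DH| = 14.00 ✓; ∠(DH, HF) = 93.70° ✗; |HF| = 24.90 ✓.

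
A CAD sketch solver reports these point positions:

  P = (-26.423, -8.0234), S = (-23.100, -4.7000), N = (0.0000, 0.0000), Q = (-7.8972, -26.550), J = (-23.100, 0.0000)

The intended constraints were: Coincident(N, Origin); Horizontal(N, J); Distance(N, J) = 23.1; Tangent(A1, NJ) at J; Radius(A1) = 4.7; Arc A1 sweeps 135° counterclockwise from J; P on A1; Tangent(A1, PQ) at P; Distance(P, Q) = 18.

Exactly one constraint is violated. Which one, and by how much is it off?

Distance(P, Q) = 18 — off by 8.20.

N = (0.00, 0.00) ✓; N.y = 0.00, J.y = 0.00 ✓; |NJ| = 23.10 ✓; ∠(SJ, JN) = 90.00° ✓; |SJ| = 4.700 ✓; bearing(S→P) − bearing(S→J) = 135.0° ✓; |SP| = 4.700 ✓; ∠(SP, PQ) = 90.00° ✓; |PQ| = 26.20 ✗.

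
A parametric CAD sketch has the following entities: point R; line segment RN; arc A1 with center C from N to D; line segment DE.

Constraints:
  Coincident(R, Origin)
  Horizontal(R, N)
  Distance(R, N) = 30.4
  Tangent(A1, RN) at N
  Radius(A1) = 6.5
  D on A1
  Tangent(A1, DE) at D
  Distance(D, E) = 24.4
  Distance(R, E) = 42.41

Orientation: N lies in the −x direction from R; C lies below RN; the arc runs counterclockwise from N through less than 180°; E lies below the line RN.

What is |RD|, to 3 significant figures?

37.5

Checks: |RN| = 30.40 ✓; |CD| = 6.500 ✓; ∠(CD, DE) = 90.00° ✓; |DE| = 24.40 ✓; |RE| = 42.41 ✓.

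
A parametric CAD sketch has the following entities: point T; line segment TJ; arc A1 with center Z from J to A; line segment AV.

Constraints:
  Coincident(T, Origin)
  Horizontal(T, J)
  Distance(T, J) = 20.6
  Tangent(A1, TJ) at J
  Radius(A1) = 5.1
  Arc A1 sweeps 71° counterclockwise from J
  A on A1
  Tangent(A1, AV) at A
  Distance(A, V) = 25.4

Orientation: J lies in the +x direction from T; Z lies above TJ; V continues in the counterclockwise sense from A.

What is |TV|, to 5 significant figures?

43.462

T is at the origin; T and J share the same y with |TJ| = 20.6 and J on the +x side, so J = (20.600, 0.0000). Since A1 is tangent to TJ there, ZJ ⟂ TJ, so Z = J + (0, 5.1) = (20.600, 5.1000). On A1, J sits at bearing -90° from Z; a 71° counterclockwise sweep puts A at bearing -19°, so A = Z + 5.1·(cos -19°, sin -19°) = (25.422, 3.4396). A1 meets AV tangentially, so ZA is at right angles to AV, so AV runs along (−sin -19°, cos -19°); with |AV| = 25.4, V = (33.692, 27.456). Then |TV| = |V − T| = 43.462.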